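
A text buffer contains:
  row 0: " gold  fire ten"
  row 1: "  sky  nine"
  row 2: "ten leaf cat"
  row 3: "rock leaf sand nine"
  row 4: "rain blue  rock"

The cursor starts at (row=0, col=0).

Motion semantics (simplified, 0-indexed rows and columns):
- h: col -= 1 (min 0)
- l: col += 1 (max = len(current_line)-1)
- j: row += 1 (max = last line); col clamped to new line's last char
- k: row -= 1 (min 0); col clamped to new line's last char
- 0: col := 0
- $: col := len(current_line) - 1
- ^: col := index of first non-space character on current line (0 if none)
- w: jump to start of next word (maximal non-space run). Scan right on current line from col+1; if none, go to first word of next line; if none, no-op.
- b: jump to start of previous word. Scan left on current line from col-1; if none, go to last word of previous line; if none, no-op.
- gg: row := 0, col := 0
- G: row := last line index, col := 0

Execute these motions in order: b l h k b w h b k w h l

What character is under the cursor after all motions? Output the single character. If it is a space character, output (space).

After 1 (b): row=0 col=0 char='_'
After 2 (l): row=0 col=1 char='g'
After 3 (h): row=0 col=0 char='_'
After 4 (k): row=0 col=0 char='_'
After 5 (b): row=0 col=0 char='_'
After 6 (w): row=0 col=1 char='g'
After 7 (h): row=0 col=0 char='_'
After 8 (b): row=0 col=0 char='_'
After 9 (k): row=0 col=0 char='_'
After 10 (w): row=0 col=1 char='g'
After 11 (h): row=0 col=0 char='_'
After 12 (l): row=0 col=1 char='g'

Answer: g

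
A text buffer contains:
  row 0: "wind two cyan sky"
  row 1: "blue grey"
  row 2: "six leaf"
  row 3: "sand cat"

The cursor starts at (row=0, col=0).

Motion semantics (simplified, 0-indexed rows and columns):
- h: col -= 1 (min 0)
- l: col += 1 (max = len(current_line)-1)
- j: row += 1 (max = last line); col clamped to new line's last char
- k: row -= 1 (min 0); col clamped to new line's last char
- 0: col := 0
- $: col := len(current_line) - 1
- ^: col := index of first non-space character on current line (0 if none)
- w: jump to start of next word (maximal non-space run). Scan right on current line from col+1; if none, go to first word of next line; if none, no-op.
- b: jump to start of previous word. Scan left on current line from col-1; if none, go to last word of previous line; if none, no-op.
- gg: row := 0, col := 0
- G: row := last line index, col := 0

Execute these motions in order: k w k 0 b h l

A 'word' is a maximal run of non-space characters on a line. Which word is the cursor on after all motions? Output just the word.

Answer: wind

Derivation:
After 1 (k): row=0 col=0 char='w'
After 2 (w): row=0 col=5 char='t'
After 3 (k): row=0 col=5 char='t'
After 4 (0): row=0 col=0 char='w'
After 5 (b): row=0 col=0 char='w'
After 6 (h): row=0 col=0 char='w'
After 7 (l): row=0 col=1 char='i'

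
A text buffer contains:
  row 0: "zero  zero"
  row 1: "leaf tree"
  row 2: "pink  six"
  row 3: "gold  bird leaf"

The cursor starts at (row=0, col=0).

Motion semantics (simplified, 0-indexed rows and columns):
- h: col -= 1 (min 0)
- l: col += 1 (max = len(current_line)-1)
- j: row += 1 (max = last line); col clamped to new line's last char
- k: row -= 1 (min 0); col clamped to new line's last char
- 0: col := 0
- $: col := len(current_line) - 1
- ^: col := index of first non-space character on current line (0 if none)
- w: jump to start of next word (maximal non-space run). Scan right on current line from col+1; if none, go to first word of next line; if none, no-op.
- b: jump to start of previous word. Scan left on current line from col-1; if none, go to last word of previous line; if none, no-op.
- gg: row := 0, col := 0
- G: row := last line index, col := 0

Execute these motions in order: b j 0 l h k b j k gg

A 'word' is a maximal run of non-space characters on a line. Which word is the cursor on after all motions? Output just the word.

After 1 (b): row=0 col=0 char='z'
After 2 (j): row=1 col=0 char='l'
After 3 (0): row=1 col=0 char='l'
After 4 (l): row=1 col=1 char='e'
After 5 (h): row=1 col=0 char='l'
After 6 (k): row=0 col=0 char='z'
After 7 (b): row=0 col=0 char='z'
After 8 (j): row=1 col=0 char='l'
After 9 (k): row=0 col=0 char='z'
After 10 (gg): row=0 col=0 char='z'

Answer: zero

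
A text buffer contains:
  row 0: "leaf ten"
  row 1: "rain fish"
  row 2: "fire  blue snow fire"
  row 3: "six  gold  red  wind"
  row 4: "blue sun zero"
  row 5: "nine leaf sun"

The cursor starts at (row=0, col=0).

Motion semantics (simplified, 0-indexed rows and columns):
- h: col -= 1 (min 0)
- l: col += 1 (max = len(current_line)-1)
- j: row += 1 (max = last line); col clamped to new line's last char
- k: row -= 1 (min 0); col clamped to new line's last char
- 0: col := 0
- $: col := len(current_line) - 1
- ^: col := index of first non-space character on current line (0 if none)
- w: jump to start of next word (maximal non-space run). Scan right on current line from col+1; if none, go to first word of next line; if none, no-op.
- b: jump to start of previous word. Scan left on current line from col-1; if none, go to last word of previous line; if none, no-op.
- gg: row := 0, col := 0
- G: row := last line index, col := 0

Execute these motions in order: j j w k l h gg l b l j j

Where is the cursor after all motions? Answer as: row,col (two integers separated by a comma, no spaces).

Answer: 2,1

Derivation:
After 1 (j): row=1 col=0 char='r'
After 2 (j): row=2 col=0 char='f'
After 3 (w): row=2 col=6 char='b'
After 4 (k): row=1 col=6 char='i'
After 5 (l): row=1 col=7 char='s'
After 6 (h): row=1 col=6 char='i'
After 7 (gg): row=0 col=0 char='l'
After 8 (l): row=0 col=1 char='e'
After 9 (b): row=0 col=0 char='l'
After 10 (l): row=0 col=1 char='e'
After 11 (j): row=1 col=1 char='a'
After 12 (j): row=2 col=1 char='i'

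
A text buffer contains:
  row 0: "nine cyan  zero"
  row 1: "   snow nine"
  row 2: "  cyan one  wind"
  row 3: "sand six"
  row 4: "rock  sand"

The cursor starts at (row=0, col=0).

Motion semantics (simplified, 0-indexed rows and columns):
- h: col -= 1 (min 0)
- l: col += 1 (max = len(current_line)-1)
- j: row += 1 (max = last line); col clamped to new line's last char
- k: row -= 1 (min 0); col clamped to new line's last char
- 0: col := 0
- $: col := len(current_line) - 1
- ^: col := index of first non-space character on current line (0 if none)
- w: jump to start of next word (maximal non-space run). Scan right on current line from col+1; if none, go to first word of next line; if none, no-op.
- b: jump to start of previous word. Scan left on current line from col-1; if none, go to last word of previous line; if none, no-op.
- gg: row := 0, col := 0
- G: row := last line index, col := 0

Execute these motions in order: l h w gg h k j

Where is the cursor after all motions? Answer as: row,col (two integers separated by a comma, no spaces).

After 1 (l): row=0 col=1 char='i'
After 2 (h): row=0 col=0 char='n'
After 3 (w): row=0 col=5 char='c'
After 4 (gg): row=0 col=0 char='n'
After 5 (h): row=0 col=0 char='n'
After 6 (k): row=0 col=0 char='n'
After 7 (j): row=1 col=0 char='_'

Answer: 1,0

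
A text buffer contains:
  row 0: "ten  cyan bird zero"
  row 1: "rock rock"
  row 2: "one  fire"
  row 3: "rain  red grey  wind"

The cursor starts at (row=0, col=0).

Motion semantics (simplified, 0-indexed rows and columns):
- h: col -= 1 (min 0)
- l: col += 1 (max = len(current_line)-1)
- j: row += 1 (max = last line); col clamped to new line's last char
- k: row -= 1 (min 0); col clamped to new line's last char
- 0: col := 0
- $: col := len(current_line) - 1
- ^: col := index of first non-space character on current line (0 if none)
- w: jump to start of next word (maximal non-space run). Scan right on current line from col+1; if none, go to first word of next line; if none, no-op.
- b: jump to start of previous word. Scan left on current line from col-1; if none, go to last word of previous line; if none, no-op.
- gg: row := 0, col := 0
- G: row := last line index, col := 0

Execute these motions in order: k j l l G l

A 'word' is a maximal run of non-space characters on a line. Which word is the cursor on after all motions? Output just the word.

After 1 (k): row=0 col=0 char='t'
After 2 (j): row=1 col=0 char='r'
After 3 (l): row=1 col=1 char='o'
After 4 (l): row=1 col=2 char='c'
After 5 (G): row=3 col=0 char='r'
After 6 (l): row=3 col=1 char='a'

Answer: rain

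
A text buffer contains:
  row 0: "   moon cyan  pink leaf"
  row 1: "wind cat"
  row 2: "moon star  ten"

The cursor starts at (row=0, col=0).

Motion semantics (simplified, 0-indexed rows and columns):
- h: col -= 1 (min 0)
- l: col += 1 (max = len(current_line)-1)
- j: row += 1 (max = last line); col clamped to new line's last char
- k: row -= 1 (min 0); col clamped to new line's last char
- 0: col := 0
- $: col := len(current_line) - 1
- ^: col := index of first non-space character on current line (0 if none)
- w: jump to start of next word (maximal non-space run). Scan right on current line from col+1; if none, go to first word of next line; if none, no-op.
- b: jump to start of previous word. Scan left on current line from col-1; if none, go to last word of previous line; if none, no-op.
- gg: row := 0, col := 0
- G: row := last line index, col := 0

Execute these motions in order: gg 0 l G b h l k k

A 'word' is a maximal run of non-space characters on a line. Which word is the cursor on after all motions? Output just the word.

Answer: moon

Derivation:
After 1 (gg): row=0 col=0 char='_'
After 2 (0): row=0 col=0 char='_'
After 3 (l): row=0 col=1 char='_'
After 4 (G): row=2 col=0 char='m'
After 5 (b): row=1 col=5 char='c'
After 6 (h): row=1 col=4 char='_'
After 7 (l): row=1 col=5 char='c'
After 8 (k): row=0 col=5 char='o'
After 9 (k): row=0 col=5 char='o'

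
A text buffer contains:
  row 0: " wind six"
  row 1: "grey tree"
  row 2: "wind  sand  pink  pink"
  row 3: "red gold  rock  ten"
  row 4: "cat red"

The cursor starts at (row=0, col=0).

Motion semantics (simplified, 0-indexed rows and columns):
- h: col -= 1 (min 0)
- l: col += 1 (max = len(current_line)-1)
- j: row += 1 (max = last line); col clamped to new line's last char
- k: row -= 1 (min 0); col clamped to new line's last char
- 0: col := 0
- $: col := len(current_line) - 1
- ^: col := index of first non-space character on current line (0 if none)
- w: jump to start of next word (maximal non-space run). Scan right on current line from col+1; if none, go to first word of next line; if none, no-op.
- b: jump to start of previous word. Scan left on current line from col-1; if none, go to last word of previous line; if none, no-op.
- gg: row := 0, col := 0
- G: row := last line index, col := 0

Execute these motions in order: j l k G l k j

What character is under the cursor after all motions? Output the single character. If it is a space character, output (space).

After 1 (j): row=1 col=0 char='g'
After 2 (l): row=1 col=1 char='r'
After 3 (k): row=0 col=1 char='w'
After 4 (G): row=4 col=0 char='c'
After 5 (l): row=4 col=1 char='a'
After 6 (k): row=3 col=1 char='e'
After 7 (j): row=4 col=1 char='a'

Answer: a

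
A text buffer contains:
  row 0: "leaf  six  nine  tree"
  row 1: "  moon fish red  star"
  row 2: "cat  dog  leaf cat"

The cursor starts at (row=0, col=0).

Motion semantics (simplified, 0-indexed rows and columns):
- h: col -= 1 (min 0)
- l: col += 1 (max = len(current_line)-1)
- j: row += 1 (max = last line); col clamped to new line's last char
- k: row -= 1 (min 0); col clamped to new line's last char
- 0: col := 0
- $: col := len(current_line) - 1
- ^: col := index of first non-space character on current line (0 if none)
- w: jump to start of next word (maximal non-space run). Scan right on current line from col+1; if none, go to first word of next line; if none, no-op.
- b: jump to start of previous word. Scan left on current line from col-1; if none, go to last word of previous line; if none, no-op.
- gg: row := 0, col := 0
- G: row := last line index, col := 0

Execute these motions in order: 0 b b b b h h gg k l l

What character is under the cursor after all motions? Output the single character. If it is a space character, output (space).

Answer: a

Derivation:
After 1 (0): row=0 col=0 char='l'
After 2 (b): row=0 col=0 char='l'
After 3 (b): row=0 col=0 char='l'
After 4 (b): row=0 col=0 char='l'
After 5 (b): row=0 col=0 char='l'
After 6 (h): row=0 col=0 char='l'
After 7 (h): row=0 col=0 char='l'
After 8 (gg): row=0 col=0 char='l'
After 9 (k): row=0 col=0 char='l'
After 10 (l): row=0 col=1 char='e'
After 11 (l): row=0 col=2 char='a'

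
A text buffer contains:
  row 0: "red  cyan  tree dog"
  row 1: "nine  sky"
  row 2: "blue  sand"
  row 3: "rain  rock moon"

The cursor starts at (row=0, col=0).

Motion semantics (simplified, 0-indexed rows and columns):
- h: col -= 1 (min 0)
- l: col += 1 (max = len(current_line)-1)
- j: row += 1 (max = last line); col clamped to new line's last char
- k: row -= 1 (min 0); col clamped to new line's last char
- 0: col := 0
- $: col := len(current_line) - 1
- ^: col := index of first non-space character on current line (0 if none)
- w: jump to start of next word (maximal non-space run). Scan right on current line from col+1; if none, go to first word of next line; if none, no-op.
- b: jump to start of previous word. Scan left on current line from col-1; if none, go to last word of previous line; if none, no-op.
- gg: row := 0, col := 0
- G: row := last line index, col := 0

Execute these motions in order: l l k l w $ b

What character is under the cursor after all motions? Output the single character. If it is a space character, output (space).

After 1 (l): row=0 col=1 char='e'
After 2 (l): row=0 col=2 char='d'
After 3 (k): row=0 col=2 char='d'
After 4 (l): row=0 col=3 char='_'
After 5 (w): row=0 col=5 char='c'
After 6 ($): row=0 col=18 char='g'
After 7 (b): row=0 col=16 char='d'

Answer: d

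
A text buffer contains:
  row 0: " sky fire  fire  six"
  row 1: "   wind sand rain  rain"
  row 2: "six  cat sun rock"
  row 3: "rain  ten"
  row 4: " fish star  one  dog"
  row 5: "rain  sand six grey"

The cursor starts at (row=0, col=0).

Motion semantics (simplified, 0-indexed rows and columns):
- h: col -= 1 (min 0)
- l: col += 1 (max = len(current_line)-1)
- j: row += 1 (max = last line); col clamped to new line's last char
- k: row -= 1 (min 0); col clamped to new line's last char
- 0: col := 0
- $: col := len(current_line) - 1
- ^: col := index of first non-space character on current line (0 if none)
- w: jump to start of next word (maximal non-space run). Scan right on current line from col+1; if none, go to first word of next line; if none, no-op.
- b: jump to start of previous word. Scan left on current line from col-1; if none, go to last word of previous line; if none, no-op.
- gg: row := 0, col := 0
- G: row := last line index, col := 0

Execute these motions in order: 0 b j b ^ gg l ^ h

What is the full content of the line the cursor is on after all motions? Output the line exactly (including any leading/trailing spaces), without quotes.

Answer:  sky fire  fire  six

Derivation:
After 1 (0): row=0 col=0 char='_'
After 2 (b): row=0 col=0 char='_'
After 3 (j): row=1 col=0 char='_'
After 4 (b): row=0 col=17 char='s'
After 5 (^): row=0 col=1 char='s'
After 6 (gg): row=0 col=0 char='_'
After 7 (l): row=0 col=1 char='s'
After 8 (^): row=0 col=1 char='s'
After 9 (h): row=0 col=0 char='_'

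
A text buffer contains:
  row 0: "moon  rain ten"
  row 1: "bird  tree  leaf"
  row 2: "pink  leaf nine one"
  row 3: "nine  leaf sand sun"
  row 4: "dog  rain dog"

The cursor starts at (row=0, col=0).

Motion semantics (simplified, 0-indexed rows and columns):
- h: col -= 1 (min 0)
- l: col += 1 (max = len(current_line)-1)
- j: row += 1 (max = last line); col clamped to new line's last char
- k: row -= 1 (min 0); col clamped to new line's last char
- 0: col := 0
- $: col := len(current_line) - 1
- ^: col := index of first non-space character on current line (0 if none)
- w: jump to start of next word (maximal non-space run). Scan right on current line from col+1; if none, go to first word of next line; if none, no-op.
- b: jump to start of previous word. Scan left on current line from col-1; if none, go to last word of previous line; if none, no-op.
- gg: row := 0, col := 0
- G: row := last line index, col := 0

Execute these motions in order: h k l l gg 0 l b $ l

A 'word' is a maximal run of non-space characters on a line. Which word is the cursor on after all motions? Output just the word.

Answer: ten

Derivation:
After 1 (h): row=0 col=0 char='m'
After 2 (k): row=0 col=0 char='m'
After 3 (l): row=0 col=1 char='o'
After 4 (l): row=0 col=2 char='o'
After 5 (gg): row=0 col=0 char='m'
After 6 (0): row=0 col=0 char='m'
After 7 (l): row=0 col=1 char='o'
After 8 (b): row=0 col=0 char='m'
After 9 ($): row=0 col=13 char='n'
After 10 (l): row=0 col=13 char='n'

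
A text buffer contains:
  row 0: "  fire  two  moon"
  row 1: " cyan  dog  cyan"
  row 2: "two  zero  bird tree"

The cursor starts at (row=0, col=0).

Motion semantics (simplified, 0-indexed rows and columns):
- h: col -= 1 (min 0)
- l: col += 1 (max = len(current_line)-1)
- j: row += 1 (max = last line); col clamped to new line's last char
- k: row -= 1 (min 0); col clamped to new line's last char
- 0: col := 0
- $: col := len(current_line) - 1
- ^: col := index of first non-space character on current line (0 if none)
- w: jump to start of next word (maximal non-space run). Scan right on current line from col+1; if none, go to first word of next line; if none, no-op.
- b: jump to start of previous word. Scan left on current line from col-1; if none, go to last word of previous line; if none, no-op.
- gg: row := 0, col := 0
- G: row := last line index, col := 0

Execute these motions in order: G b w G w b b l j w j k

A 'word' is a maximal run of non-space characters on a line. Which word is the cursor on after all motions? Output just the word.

Answer: cyan

Derivation:
After 1 (G): row=2 col=0 char='t'
After 2 (b): row=1 col=12 char='c'
After 3 (w): row=2 col=0 char='t'
After 4 (G): row=2 col=0 char='t'
After 5 (w): row=2 col=5 char='z'
After 6 (b): row=2 col=0 char='t'
After 7 (b): row=1 col=12 char='c'
After 8 (l): row=1 col=13 char='y'
After 9 (j): row=2 col=13 char='r'
After 10 (w): row=2 col=16 char='t'
After 11 (j): row=2 col=16 char='t'
After 12 (k): row=1 col=15 char='n'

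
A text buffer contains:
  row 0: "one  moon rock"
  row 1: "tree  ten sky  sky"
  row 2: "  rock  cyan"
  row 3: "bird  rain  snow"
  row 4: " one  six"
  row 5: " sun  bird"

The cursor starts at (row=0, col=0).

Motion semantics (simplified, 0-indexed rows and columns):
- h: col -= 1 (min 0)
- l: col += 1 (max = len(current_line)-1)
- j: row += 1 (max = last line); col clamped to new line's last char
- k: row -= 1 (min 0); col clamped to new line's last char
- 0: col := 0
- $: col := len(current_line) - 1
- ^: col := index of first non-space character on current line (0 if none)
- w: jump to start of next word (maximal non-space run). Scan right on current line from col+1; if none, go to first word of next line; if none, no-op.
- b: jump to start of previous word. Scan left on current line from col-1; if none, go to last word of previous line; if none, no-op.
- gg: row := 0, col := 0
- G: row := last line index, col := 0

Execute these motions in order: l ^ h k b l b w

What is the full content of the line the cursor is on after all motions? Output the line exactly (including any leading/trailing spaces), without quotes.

After 1 (l): row=0 col=1 char='n'
After 2 (^): row=0 col=0 char='o'
After 3 (h): row=0 col=0 char='o'
After 4 (k): row=0 col=0 char='o'
After 5 (b): row=0 col=0 char='o'
After 6 (l): row=0 col=1 char='n'
After 7 (b): row=0 col=0 char='o'
After 8 (w): row=0 col=5 char='m'

Answer: one  moon rock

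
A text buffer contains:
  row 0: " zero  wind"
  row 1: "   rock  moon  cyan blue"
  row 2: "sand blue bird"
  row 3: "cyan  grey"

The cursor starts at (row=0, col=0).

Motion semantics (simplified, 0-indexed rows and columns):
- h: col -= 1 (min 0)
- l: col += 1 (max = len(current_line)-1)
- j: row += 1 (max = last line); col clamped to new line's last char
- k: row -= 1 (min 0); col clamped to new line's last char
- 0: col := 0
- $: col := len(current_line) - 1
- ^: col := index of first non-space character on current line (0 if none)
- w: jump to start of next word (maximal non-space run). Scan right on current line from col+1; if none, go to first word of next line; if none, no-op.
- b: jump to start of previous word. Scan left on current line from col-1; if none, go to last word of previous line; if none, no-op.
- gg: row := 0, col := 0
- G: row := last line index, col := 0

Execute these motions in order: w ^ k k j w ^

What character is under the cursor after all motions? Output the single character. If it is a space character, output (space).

After 1 (w): row=0 col=1 char='z'
After 2 (^): row=0 col=1 char='z'
After 3 (k): row=0 col=1 char='z'
After 4 (k): row=0 col=1 char='z'
After 5 (j): row=1 col=1 char='_'
After 6 (w): row=1 col=3 char='r'
After 7 (^): row=1 col=3 char='r'

Answer: r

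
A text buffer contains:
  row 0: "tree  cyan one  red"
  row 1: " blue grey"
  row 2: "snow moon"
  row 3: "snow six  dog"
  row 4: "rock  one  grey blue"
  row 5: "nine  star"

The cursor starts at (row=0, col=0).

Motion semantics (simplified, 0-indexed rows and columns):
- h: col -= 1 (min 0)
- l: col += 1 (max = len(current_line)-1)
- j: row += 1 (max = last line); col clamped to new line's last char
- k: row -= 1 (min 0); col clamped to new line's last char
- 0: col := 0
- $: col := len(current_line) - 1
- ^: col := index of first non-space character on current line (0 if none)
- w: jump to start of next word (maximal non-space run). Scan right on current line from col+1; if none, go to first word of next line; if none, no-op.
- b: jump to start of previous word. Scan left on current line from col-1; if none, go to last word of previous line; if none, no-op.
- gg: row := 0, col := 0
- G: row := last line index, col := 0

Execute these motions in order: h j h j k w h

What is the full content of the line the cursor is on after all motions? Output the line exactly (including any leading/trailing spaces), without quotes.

After 1 (h): row=0 col=0 char='t'
After 2 (j): row=1 col=0 char='_'
After 3 (h): row=1 col=0 char='_'
After 4 (j): row=2 col=0 char='s'
After 5 (k): row=1 col=0 char='_'
After 6 (w): row=1 col=1 char='b'
After 7 (h): row=1 col=0 char='_'

Answer:  blue grey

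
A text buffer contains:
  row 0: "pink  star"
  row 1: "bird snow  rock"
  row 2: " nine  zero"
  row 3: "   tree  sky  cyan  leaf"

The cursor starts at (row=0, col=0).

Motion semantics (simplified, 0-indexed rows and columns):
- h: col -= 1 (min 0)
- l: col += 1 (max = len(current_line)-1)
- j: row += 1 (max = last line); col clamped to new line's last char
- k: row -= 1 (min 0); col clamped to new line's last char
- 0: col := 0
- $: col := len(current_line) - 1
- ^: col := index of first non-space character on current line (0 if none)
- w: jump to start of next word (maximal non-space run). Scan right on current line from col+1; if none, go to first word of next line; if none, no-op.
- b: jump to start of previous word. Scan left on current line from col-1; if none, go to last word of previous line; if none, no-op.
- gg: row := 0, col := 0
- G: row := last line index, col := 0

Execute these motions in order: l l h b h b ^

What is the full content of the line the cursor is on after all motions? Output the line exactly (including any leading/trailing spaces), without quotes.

Answer: pink  star

Derivation:
After 1 (l): row=0 col=1 char='i'
After 2 (l): row=0 col=2 char='n'
After 3 (h): row=0 col=1 char='i'
After 4 (b): row=0 col=0 char='p'
After 5 (h): row=0 col=0 char='p'
After 6 (b): row=0 col=0 char='p'
After 7 (^): row=0 col=0 char='p'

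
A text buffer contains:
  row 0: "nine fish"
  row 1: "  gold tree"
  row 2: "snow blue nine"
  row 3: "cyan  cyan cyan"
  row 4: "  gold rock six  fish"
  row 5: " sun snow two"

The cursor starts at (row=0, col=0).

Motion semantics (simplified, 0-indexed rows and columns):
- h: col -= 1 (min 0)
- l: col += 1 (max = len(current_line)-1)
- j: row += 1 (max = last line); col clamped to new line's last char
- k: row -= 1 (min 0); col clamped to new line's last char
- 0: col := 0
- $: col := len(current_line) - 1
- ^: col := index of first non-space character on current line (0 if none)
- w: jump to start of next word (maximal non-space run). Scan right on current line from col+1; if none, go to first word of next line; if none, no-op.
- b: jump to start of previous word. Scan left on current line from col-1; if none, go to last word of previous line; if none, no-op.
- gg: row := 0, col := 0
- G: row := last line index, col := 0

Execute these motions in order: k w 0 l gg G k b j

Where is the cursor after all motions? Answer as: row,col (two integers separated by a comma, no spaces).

After 1 (k): row=0 col=0 char='n'
After 2 (w): row=0 col=5 char='f'
After 3 (0): row=0 col=0 char='n'
After 4 (l): row=0 col=1 char='i'
After 5 (gg): row=0 col=0 char='n'
After 6 (G): row=5 col=0 char='_'
After 7 (k): row=4 col=0 char='_'
After 8 (b): row=3 col=11 char='c'
After 9 (j): row=4 col=11 char='_'

Answer: 4,11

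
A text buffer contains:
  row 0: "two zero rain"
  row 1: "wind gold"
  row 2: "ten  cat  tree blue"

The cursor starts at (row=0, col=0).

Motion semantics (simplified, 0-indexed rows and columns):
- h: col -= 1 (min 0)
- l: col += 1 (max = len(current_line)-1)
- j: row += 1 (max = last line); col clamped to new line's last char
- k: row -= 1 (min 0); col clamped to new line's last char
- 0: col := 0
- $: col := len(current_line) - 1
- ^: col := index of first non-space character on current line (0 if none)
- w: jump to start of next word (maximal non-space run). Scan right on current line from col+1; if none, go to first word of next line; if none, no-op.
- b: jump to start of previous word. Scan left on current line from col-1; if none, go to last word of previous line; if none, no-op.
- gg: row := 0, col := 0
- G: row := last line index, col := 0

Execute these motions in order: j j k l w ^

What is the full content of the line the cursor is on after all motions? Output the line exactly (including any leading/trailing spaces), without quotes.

Answer: wind gold

Derivation:
After 1 (j): row=1 col=0 char='w'
After 2 (j): row=2 col=0 char='t'
After 3 (k): row=1 col=0 char='w'
After 4 (l): row=1 col=1 char='i'
After 5 (w): row=1 col=5 char='g'
After 6 (^): row=1 col=0 char='w'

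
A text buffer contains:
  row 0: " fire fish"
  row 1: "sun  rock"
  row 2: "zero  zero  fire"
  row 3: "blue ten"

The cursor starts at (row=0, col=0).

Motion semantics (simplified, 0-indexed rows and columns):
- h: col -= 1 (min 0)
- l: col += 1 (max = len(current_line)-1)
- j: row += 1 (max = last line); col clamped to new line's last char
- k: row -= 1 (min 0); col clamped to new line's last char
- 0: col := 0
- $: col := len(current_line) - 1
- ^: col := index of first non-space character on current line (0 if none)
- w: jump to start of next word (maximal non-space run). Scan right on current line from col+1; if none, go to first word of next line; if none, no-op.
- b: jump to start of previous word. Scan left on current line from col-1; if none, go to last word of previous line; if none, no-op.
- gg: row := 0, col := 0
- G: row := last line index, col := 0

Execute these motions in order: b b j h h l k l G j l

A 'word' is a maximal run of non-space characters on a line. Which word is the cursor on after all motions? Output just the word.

After 1 (b): row=0 col=0 char='_'
After 2 (b): row=0 col=0 char='_'
After 3 (j): row=1 col=0 char='s'
After 4 (h): row=1 col=0 char='s'
After 5 (h): row=1 col=0 char='s'
After 6 (l): row=1 col=1 char='u'
After 7 (k): row=0 col=1 char='f'
After 8 (l): row=0 col=2 char='i'
After 9 (G): row=3 col=0 char='b'
After 10 (j): row=3 col=0 char='b'
After 11 (l): row=3 col=1 char='l'

Answer: blue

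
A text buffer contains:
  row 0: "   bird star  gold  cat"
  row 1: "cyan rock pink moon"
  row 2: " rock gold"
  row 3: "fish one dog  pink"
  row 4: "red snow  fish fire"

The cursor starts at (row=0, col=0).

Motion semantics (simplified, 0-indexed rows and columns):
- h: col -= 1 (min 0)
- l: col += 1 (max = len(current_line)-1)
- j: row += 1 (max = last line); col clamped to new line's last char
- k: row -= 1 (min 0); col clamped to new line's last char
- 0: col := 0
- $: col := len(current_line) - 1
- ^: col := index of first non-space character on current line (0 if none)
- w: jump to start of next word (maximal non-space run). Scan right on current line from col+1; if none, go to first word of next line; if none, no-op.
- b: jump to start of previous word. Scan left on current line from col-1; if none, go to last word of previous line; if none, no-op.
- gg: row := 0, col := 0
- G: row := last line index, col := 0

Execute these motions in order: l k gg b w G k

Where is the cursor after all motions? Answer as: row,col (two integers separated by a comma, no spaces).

Answer: 3,0

Derivation:
After 1 (l): row=0 col=1 char='_'
After 2 (k): row=0 col=1 char='_'
After 3 (gg): row=0 col=0 char='_'
After 4 (b): row=0 col=0 char='_'
After 5 (w): row=0 col=3 char='b'
After 6 (G): row=4 col=0 char='r'
After 7 (k): row=3 col=0 char='f'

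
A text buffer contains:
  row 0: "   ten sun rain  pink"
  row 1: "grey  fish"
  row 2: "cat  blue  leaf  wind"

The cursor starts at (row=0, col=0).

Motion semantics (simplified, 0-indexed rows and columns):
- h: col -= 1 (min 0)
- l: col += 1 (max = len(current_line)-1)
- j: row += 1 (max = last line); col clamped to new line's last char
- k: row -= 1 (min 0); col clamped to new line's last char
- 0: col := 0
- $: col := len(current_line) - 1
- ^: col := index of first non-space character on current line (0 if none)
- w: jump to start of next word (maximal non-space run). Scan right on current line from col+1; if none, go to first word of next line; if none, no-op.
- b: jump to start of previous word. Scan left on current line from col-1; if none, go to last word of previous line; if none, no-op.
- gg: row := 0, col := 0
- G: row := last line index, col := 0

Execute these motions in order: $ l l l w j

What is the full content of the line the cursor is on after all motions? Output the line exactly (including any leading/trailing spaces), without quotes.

Answer: cat  blue  leaf  wind

Derivation:
After 1 ($): row=0 col=20 char='k'
After 2 (l): row=0 col=20 char='k'
After 3 (l): row=0 col=20 char='k'
After 4 (l): row=0 col=20 char='k'
After 5 (w): row=1 col=0 char='g'
After 6 (j): row=2 col=0 char='c'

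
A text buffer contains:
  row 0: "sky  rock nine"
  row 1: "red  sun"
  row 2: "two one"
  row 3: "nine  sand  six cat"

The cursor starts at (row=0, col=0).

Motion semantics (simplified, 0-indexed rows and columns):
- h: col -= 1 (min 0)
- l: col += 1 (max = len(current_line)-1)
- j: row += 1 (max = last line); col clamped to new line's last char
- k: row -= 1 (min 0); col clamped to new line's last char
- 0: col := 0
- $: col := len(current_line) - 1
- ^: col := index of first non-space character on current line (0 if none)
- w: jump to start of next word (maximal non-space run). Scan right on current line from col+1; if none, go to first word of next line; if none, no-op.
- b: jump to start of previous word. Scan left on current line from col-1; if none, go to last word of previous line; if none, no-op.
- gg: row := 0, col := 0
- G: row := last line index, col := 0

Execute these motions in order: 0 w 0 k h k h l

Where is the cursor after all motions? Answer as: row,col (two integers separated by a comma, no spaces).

After 1 (0): row=0 col=0 char='s'
After 2 (w): row=0 col=5 char='r'
After 3 (0): row=0 col=0 char='s'
After 4 (k): row=0 col=0 char='s'
After 5 (h): row=0 col=0 char='s'
After 6 (k): row=0 col=0 char='s'
After 7 (h): row=0 col=0 char='s'
After 8 (l): row=0 col=1 char='k'

Answer: 0,1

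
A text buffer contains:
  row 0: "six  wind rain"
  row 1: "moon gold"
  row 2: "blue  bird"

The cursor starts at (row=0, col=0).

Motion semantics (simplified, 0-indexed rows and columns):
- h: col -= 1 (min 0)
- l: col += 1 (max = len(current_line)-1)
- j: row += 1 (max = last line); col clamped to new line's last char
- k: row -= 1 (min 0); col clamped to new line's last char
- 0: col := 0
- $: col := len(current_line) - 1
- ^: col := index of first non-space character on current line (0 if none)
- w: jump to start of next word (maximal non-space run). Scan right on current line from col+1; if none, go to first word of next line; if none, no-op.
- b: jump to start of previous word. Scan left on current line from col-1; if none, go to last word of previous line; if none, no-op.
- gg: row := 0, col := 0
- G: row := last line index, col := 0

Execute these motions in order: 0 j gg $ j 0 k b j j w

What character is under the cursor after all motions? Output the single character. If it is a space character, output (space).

Answer: b

Derivation:
After 1 (0): row=0 col=0 char='s'
After 2 (j): row=1 col=0 char='m'
After 3 (gg): row=0 col=0 char='s'
After 4 ($): row=0 col=13 char='n'
After 5 (j): row=1 col=8 char='d'
After 6 (0): row=1 col=0 char='m'
After 7 (k): row=0 col=0 char='s'
After 8 (b): row=0 col=0 char='s'
After 9 (j): row=1 col=0 char='m'
After 10 (j): row=2 col=0 char='b'
After 11 (w): row=2 col=6 char='b'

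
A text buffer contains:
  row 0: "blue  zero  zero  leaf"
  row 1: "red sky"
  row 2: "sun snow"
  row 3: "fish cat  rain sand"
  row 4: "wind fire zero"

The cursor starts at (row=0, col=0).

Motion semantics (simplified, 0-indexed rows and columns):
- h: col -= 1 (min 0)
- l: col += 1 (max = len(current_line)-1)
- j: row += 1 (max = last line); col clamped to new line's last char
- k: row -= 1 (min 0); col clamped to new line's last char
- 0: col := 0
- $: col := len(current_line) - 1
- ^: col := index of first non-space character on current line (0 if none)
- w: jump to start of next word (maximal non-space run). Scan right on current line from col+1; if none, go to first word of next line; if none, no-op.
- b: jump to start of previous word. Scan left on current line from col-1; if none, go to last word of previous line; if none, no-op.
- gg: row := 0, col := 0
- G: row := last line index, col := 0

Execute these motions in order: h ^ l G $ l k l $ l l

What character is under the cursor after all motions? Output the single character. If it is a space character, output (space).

After 1 (h): row=0 col=0 char='b'
After 2 (^): row=0 col=0 char='b'
After 3 (l): row=0 col=1 char='l'
After 4 (G): row=4 col=0 char='w'
After 5 ($): row=4 col=13 char='o'
After 6 (l): row=4 col=13 char='o'
After 7 (k): row=3 col=13 char='n'
After 8 (l): row=3 col=14 char='_'
After 9 ($): row=3 col=18 char='d'
After 10 (l): row=3 col=18 char='d'
After 11 (l): row=3 col=18 char='d'

Answer: d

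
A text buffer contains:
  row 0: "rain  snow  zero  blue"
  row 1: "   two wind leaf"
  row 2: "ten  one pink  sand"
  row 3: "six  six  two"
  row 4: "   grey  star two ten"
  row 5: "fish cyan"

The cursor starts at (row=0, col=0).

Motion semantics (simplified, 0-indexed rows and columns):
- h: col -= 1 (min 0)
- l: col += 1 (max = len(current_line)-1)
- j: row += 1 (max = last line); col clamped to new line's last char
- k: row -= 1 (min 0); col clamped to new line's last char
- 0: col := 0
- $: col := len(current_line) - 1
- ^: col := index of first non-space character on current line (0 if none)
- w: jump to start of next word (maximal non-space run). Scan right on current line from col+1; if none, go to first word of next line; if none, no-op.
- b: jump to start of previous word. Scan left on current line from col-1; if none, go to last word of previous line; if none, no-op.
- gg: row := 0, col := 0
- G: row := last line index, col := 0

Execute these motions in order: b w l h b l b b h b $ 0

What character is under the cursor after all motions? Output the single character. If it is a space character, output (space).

Answer: r

Derivation:
After 1 (b): row=0 col=0 char='r'
After 2 (w): row=0 col=6 char='s'
After 3 (l): row=0 col=7 char='n'
After 4 (h): row=0 col=6 char='s'
After 5 (b): row=0 col=0 char='r'
After 6 (l): row=0 col=1 char='a'
After 7 (b): row=0 col=0 char='r'
After 8 (b): row=0 col=0 char='r'
After 9 (h): row=0 col=0 char='r'
After 10 (b): row=0 col=0 char='r'
After 11 ($): row=0 col=21 char='e'
After 12 (0): row=0 col=0 char='r'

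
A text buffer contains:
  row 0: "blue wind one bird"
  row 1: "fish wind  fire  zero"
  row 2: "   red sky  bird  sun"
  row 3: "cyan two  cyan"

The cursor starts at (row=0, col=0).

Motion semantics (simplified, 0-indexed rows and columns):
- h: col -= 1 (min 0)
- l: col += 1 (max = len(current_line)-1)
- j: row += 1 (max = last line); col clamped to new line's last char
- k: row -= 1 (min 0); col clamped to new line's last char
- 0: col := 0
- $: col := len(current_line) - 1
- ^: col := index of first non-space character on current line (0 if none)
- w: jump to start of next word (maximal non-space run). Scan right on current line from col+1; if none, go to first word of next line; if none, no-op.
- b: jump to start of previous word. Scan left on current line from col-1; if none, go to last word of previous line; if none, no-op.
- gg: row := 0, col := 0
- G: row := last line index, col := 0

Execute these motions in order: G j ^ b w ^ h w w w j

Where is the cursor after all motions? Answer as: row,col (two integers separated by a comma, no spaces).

After 1 (G): row=3 col=0 char='c'
After 2 (j): row=3 col=0 char='c'
After 3 (^): row=3 col=0 char='c'
After 4 (b): row=2 col=18 char='s'
After 5 (w): row=3 col=0 char='c'
After 6 (^): row=3 col=0 char='c'
After 7 (h): row=3 col=0 char='c'
After 8 (w): row=3 col=5 char='t'
After 9 (w): row=3 col=10 char='c'
After 10 (w): row=3 col=10 char='c'
After 11 (j): row=3 col=10 char='c'

Answer: 3,10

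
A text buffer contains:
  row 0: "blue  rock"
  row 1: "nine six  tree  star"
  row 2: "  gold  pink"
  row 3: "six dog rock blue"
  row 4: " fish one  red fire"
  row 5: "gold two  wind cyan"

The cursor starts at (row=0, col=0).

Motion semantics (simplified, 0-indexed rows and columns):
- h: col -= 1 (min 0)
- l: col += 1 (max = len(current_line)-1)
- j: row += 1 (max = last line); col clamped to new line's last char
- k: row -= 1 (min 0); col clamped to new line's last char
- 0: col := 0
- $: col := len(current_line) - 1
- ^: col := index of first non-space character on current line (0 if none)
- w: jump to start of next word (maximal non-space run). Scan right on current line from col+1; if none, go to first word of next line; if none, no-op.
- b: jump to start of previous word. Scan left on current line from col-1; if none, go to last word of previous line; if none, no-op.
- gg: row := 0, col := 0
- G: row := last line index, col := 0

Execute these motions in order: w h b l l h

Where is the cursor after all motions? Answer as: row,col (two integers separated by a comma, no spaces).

After 1 (w): row=0 col=6 char='r'
After 2 (h): row=0 col=5 char='_'
After 3 (b): row=0 col=0 char='b'
After 4 (l): row=0 col=1 char='l'
After 5 (l): row=0 col=2 char='u'
After 6 (h): row=0 col=1 char='l'

Answer: 0,1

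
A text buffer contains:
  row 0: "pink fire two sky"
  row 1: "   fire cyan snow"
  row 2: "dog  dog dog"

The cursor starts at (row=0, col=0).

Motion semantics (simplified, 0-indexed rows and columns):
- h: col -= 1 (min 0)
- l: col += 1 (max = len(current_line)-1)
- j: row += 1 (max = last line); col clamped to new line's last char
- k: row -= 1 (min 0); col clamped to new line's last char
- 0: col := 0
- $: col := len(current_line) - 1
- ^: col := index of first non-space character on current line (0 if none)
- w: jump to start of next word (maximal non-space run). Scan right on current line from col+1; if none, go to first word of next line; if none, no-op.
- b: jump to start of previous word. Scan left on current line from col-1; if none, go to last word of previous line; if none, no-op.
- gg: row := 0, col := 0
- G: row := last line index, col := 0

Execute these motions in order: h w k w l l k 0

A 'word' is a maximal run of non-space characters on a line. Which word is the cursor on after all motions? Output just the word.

After 1 (h): row=0 col=0 char='p'
After 2 (w): row=0 col=5 char='f'
After 3 (k): row=0 col=5 char='f'
After 4 (w): row=0 col=10 char='t'
After 5 (l): row=0 col=11 char='w'
After 6 (l): row=0 col=12 char='o'
After 7 (k): row=0 col=12 char='o'
After 8 (0): row=0 col=0 char='p'

Answer: pink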